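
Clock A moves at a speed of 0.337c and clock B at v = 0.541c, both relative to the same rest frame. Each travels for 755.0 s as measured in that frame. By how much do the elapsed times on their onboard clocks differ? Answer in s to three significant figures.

A: γ = 1/√(1 − 0.337²) = 1/√0.8864 = 1.062; τ_A = 755.0/1.062 = 710.8 s.
B: γ = 1/√(1 − 0.541²) = 1/√0.7073 = 1.189; τ_B = 755.0/1.189 = 635.0 s.

|τ_A − τ_B| = 75.9 s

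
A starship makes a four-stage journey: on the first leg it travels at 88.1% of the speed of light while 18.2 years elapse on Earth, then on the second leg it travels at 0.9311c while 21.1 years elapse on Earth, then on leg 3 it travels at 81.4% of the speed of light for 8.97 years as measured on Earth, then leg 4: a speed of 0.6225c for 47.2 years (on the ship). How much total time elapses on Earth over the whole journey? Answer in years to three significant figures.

Leg 1: 18.2 years is already measured on Earth.
Leg 2: 21.1 years is already measured on Earth.
Leg 3: 8.97 years is already measured on Earth.
Leg 4: γ = 1/√(1 − 0.6225²) = 1/√0.6125 = 1.278; Δt_4 = 1.278 × 47.2 = 60.31 years.
Total: 18.20 + 21.10 + 8.970 + 60.31 years.

Δt = 109 years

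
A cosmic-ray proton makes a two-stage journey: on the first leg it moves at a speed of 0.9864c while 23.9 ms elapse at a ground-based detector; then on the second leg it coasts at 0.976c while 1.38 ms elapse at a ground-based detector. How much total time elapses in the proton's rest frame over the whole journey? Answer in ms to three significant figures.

Leg 1: γ = 1/√(1 − 0.9864²) = 1/√0.02702 = 6.084; τ_1 = 23.9/6.084 = 3.928 ms.
Leg 2: γ = 1/√(1 − 0.976²) = 1/√0.04742 = 4.592; τ_2 = 1.38/4.592 = 0.3005 ms.
Total: 3.928 + 0.3005 ms.

τ = 4.23 ms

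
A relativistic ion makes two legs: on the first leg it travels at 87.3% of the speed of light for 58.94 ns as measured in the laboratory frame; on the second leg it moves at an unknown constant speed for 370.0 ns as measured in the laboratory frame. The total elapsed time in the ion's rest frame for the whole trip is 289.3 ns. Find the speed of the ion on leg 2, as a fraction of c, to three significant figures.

Leg 1: β = 0.873; γ = 1/√(1 − 0.873²) = 1/√0.2379 = 2.050; τ_1 = 58.94/2.050 = 28.75 ns.
Leg 2: speed unknown; τ_2 = 370.0/γ_2.
Total proper time: 28.75 + τ_2 = 289.3, so τ_2 = 289.3 − 28.75 = 260.6 ns.
γ_2 = 370.0/260.6 = 1.420; β = √(1 − 1/γ²) = √0.5041.

β = 0.710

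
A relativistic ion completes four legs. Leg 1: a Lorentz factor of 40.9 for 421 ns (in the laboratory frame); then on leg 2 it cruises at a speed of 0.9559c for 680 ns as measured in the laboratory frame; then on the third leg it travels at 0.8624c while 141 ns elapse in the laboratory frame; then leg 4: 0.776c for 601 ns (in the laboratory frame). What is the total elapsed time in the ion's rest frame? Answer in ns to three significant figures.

τ = 660 ns

Leg 1: γ = 40.9; τ_1 = 421/40.90 = 10.29 ns.
Leg 2: γ = 1/√(1 − 0.9559²) = 1/√0.08626 = 3.405; τ_2 = 680/3.405 = 199.7 ns.
Leg 3: γ = 1/√(1 − 0.8624²) = 1/√0.2563 = 1.975; τ_3 = 141/1.975 = 71.38 ns.
Leg 4: γ = 1/√(1 − 0.776²) = 1/√0.3978 = 1.585; τ_4 = 601/1.585 = 379.1 ns.
Total: 10.29 + 199.7 + 71.38 + 379.1 ns.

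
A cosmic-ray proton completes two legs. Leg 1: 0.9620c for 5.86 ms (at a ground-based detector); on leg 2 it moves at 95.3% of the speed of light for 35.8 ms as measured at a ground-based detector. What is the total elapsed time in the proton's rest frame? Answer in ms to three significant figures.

τ = 12.4 ms

Leg 1: γ = 1/√(1 − 0.9620²) = 1/√0.07456 = 3.662; τ_1 = 5.86/3.662 = 1.600 ms.
Leg 2: β = 0.953; γ = 1/√(1 − 0.953²) = 1/√0.09179 = 3.301; τ_2 = 35.8/3.301 = 10.85 ms.
Total: 1.600 + 10.85 ms.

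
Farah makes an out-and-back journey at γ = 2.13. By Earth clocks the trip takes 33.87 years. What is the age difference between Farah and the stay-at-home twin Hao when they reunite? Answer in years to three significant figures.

Δt − τ = 18.0 years

γ = 2.13
Farah's elapsed proper time: τ = 33.87/2.130 = 15.90 years.
Age gap = Δt − τ = 33.87 − 15.90 years.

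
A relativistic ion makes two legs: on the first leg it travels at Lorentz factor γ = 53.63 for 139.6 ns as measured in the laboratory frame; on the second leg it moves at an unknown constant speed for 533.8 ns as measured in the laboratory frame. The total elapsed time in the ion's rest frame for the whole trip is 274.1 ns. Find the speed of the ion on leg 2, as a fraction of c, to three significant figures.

Leg 1: γ = 53.63; τ_1 = 139.6/53.63 = 2.603 ns.
Leg 2: speed unknown; τ_2 = 533.8/γ_2.
Total proper time: 2.603 + τ_2 = 274.1, so τ_2 = 274.1 − 2.603 = 271.5 ns.
γ_2 = 533.8/271.5 = 1.966; β = √(1 − 1/γ²) = √0.7413.

β = 0.861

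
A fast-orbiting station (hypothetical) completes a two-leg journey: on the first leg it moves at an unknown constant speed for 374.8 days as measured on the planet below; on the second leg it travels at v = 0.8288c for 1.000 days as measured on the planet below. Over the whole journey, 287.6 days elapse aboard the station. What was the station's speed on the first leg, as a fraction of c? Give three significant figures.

Leg 1: speed unknown; τ_1 = 374.8/γ_1.
Leg 2: γ = 1/√(1 − 0.8288²) = 1/√0.3131 = 1.787; τ_2 = 1.000/1.787 = 0.5595 days.
Total proper time: τ_1 + 0.5595 = 287.6, so τ_1 = 287.6 − 0.5595 = 287.0 days.
γ_1 = 374.8/287.0 = 1.306; β = √(1 − 1/γ²) = √0.4135.

β = 0.643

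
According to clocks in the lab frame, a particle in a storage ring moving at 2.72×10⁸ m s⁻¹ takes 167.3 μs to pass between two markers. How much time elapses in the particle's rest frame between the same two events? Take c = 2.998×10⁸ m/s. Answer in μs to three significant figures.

τ = 70.4 μs

β = 2.72×10⁸/2.998×10⁸ = 0.9073; γ = 1/√(1 − 0.9073²) = 2.378
The interval measured in the lab frame is the dilated one; the clock in the particle's rest frame measures the proper time τ = Δt/γ = 167.3/2.378 μs.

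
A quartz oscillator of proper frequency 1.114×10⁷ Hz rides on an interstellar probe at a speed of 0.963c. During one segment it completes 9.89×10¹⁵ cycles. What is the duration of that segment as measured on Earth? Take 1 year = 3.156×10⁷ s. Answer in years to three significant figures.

Δt = 104 years

γ = 1/√(1 − 0.963²) = 1/√0.07263 = 3.711
Proper time for N cycles: τ = N/f = 9.89×10¹⁵/(1.114×10⁷) = 8.878×10⁸ s = 28.13 years.
Lab-frame duration Δt = γτ = 3.711 × 28.13 = 104.4 years.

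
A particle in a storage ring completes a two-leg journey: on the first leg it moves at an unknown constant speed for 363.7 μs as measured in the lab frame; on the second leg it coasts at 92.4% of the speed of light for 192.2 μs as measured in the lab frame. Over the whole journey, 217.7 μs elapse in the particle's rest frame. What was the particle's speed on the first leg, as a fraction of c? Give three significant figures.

β = 0.918

Leg 1: speed unknown; τ_1 = 363.7/γ_1.
Leg 2: β = 0.924; γ = 1/√(1 − 0.924²) = 1/√0.1462 = 2.615; τ_2 = 192.2/2.615 = 73.50 μs.
Total proper time: τ_1 + 73.50 = 217.7, so τ_1 = 217.7 − 73.50 = 144.2 μs.
γ_1 = 363.7/144.2 = 2.522; β = √(1 − 1/γ²) = √0.8428.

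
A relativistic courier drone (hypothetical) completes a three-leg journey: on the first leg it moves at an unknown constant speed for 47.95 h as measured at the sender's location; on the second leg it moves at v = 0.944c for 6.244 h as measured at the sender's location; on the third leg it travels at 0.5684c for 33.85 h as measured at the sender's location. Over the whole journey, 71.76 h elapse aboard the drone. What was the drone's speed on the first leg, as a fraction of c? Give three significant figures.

Leg 1: speed unknown; τ_1 = 47.95/γ_1.
Leg 2: γ = 1/√(1 − 0.944²) = 1/√0.1089 = 3.031; τ_2 = 6.244/3.031 = 2.060 h.
Leg 3: γ = 1/√(1 − 0.5684²) = 1/√0.6769 = 1.215; τ_3 = 33.85/1.215 = 27.85 h.
Total proper time: τ_1 + 2.060 + 27.85 = 71.76, so τ_1 = 71.76 − 29.91 = 41.85 h.
γ_1 = 47.95/41.85 = 1.146; β = √(1 − 1/γ²) = √0.2383.

β = 0.488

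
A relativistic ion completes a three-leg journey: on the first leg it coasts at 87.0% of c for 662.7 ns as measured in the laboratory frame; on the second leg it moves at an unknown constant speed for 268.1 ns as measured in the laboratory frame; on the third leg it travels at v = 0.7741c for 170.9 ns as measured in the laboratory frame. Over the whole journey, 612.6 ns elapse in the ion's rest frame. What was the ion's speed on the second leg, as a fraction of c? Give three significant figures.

β = 0.749

Leg 1: β = 0.870; γ = 1/√(1 − 0.870²) = 1/√0.2431 = 2.028; τ_1 = 662.7/2.028 = 326.7 ns.
Leg 2: speed unknown; τ_2 = 268.1/γ_2.
Leg 3: γ = 1/√(1 − 0.7741²) = 1/√0.4008 = 1.580; τ_3 = 170.9/1.580 = 108.2 ns.
Total proper time: 326.7 + τ_2 + 108.2 = 612.6, so τ_2 = 612.6 − 434.9 = 177.7 ns.
γ_2 = 268.1/177.7 = 1.509; β = √(1 − 1/γ²) = √0.5609.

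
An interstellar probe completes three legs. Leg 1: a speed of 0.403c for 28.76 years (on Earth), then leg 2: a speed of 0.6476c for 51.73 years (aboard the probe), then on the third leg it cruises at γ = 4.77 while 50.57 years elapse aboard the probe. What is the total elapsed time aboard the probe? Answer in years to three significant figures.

Leg 1: γ = 1/√(1 − 0.403²) = 1/√0.8376 = 1.093; τ_1 = 28.76/1.093 = 26.32 years.
Leg 2: 51.73 years is already measured aboard the probe.
Leg 3: 50.57 years is already measured aboard the probe.
Total: 26.32 + 51.73 + 50.57 years.

τ = 129 years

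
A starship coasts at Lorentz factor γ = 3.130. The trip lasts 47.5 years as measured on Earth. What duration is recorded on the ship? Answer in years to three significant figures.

τ = 15.2 years

γ = 3.130
The interval measured on Earth is the dilated one; the clock on the ship measures the proper time τ = Δt/γ = 47.5/3.130 years.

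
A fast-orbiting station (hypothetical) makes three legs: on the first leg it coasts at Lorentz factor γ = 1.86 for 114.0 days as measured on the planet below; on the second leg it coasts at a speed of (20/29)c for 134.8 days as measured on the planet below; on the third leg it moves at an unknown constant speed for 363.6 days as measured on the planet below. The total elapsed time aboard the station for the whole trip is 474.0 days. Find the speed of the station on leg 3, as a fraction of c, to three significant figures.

β = 0.499

Leg 1: γ = 1.86; τ_1 = 114.0/1.860 = 61.29 days.
Leg 2: γ = 1/√(1 − (20/29)²) = 29/21 ≈ 1.381; τ_2 = 134.8/1.381 = 97.61 days.
Leg 3: speed unknown; τ_3 = 363.6/γ_3.
Total proper time: 61.29 + 97.61 + τ_3 = 474.0, so τ_3 = 474.0 − 158.9 = 315.1 days.
γ_3 = 363.6/315.1 = 1.154; β = √(1 − 1/γ²) = √0.2490.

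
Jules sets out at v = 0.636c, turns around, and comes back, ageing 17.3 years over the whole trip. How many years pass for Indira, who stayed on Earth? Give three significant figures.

Δt = 22.4 years

γ = 1/√(1 − 0.636²) = 1/√0.5955 = 1.296
Earth-frame duration is the dilated interval: Δt = γτ = 1.296 × 17.3 years.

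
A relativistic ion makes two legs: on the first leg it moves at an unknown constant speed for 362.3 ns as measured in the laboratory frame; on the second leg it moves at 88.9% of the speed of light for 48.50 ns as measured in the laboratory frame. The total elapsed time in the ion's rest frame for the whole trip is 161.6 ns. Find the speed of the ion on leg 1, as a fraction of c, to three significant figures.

Leg 1: speed unknown; τ_1 = 362.3/γ_1.
Leg 2: β = 0.889; γ = 1/√(1 − 0.889²) = 1/√0.2097 = 2.184; τ_2 = 48.50/2.184 = 22.21 ns.
Total proper time: τ_1 + 22.21 = 161.6, so τ_1 = 161.6 − 22.21 = 139.4 ns.
γ_1 = 362.3/139.4 = 2.599; β = √(1 − 1/γ²) = √0.8520.

β = 0.923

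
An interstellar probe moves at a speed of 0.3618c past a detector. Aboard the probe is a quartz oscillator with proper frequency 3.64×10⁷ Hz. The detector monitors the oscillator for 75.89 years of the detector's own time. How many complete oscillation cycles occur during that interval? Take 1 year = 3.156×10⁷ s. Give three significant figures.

γ = 1/√(1 − 0.3618²) = 1/√0.8691 = 1.073
During 75.89 years of lab time, the oscillator's proper time advances by τ = Δt/γ = 75.89/1.073 = 70.75 years = 2.233×10⁹ s.
N = f × τ = 3.64×10⁷ × 2.233×10⁹ = 8.128×10¹⁶.

N = 8.13×10¹⁶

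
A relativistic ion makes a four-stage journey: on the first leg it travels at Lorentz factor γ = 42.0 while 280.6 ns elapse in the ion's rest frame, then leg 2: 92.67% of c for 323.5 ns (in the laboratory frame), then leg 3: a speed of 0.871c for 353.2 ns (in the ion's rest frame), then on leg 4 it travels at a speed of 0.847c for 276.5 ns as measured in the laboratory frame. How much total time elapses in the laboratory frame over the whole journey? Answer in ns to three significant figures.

Δt = 1.31×10⁴ ns

Leg 1: γ = 42.0; Δt_1 = 42.00 × 280.6 = 1.179×10⁴ ns.
Leg 2: 323.5 ns is already measured in the laboratory frame.
Leg 3: γ = 1/√(1 − 0.871²) = 1/√0.2414 = 2.035; Δt_3 = 2.035 × 353.2 = 718.9 ns.
Leg 4: 276.5 ns is already measured in the laboratory frame.
Total: 1.179×10⁴ + 323.5 + 718.9 + 276.5 ns.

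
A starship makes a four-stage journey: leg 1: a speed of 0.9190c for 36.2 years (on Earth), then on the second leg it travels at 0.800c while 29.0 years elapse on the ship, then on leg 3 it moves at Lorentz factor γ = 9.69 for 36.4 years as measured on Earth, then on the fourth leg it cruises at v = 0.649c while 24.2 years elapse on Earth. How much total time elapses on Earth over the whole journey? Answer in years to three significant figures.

Leg 1: 36.2 years is already measured on Earth.
Leg 2: γ = 1/√(1 − 0.800²) = 5/3 ≈ 1.667; Δt_2 = 1.667 × 29.0 = 48.33 years.
Leg 3: 36.4 years is already measured on Earth.
Leg 4: 24.2 years is already measured on Earth.
Total: 36.20 + 48.33 + 36.40 + 24.20 years.

Δt = 145 years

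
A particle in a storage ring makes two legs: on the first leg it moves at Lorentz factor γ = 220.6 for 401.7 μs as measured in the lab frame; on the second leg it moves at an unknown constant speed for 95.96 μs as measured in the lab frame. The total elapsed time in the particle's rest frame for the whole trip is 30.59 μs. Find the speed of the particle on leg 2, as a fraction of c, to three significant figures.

β = 0.954

Leg 1: γ = 220.6; τ_1 = 401.7/220.6 = 1.821 μs.
Leg 2: speed unknown; τ_2 = 95.96/γ_2.
Total proper time: 1.821 + τ_2 = 30.59, so τ_2 = 30.59 − 1.821 = 28.77 μs.
γ_2 = 95.96/28.77 = 3.336; β = √(1 − 1/γ²) = √0.9101.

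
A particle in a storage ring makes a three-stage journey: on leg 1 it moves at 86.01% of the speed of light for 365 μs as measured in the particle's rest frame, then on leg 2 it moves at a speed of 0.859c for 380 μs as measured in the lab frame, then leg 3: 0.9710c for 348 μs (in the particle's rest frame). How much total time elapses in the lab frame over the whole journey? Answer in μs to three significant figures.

Δt = 2550 μs

Leg 1: β = 0.8601; γ = 1/√(1 − 0.8601²) = 1/√0.2602 = 1.960; Δt_1 = 1.960 × 365 = 715.5 μs.
Leg 2: 380 μs is already measured in the lab frame.
Leg 3: γ = 1/√(1 − 0.9710²) = 1/√0.05716 = 4.183; Δt_3 = 4.183 × 348 = 1456 μs.
Total: 715.5 + 380.0 + 1456 μs.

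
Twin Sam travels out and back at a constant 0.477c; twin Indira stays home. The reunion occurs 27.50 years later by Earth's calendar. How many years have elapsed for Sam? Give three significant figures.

τ = 24.2 years

γ = 1/√(1 − 0.477²) = 1/√0.7725 = 1.138
Sam's clock measures proper time along the trip: τ = Δt/γ = 27.50/1.138 years.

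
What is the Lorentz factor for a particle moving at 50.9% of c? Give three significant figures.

γ = 1.16

β = 0.509; γ = 1/√(1 − 0.509²) = 1/√0.7409 = 1.162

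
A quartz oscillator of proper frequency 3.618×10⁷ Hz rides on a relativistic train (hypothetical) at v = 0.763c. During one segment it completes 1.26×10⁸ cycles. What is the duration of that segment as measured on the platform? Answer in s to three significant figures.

γ = 1/√(1 − 0.763²) = 1/√0.4178 = 1.547
Proper time for N cycles: τ = N/f = 1.26×10⁸/(3.618×10⁷) = 3.483×10⁰ s = 3.483 s.
Lab-frame duration Δt = γτ = 1.547 × 3.483 = 5.388 s.

Δt = 5.39 s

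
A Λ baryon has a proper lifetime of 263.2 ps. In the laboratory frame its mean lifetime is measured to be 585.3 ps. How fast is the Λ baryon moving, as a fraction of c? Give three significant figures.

β = 0.893

γ = Δt/τ₀ = 585.3/263.2 = 2.224
β = √(1 − 1/γ²) = √(1 − 0.2022) = √0.7978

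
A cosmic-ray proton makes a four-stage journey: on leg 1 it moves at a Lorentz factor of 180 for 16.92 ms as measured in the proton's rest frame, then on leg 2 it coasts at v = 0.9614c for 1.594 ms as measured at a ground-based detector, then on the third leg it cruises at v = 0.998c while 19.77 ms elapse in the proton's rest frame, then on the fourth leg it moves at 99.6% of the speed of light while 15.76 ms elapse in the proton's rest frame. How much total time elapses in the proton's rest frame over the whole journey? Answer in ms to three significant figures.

Leg 1: 16.92 ms is already measured in the proton's rest frame.
Leg 2: γ = 1/√(1 − 0.9614²) = 1/√0.07571 = 3.634; τ_2 = 1.594/3.634 = 0.4386 ms.
Leg 3: 19.77 ms is already measured in the proton's rest frame.
Leg 4: 15.76 ms is already measured in the proton's rest frame.
Total: 16.92 + 0.4386 + 19.77 + 15.76 ms.

τ = 52.9 ms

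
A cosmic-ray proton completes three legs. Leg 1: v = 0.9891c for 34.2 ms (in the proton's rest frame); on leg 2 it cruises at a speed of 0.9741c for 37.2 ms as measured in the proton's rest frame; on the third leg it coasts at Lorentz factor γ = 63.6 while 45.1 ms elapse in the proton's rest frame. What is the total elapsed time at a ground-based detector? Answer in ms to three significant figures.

Leg 1: γ = 1/√(1 − 0.9891²) = 1/√0.02168 = 6.791; Δt_1 = 6.791 × 34.2 = 232.3 ms.
Leg 2: γ = 1/√(1 − 0.9741²) = 1/√0.05113 = 4.422; Δt_2 = 4.422 × 37.2 = 164.5 ms.
Leg 3: γ = 63.6; Δt_3 = 63.60 × 45.1 = 2868 ms.
Total: 232.3 + 164.5 + 2868 ms.

Δt = 3270 ms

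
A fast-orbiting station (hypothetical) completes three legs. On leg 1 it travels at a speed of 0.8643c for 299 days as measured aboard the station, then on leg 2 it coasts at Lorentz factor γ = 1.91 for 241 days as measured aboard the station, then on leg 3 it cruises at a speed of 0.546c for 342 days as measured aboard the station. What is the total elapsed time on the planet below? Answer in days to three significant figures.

Δt = 1460 days

Leg 1: γ = 1/√(1 − 0.8643²) = 1/√0.2530 = 1.988; Δt_1 = 1.988 × 299 = 594.5 days.
Leg 2: γ = 1.91; Δt_2 = 1.910 × 241 = 460.3 days.
Leg 3: γ = 1/√(1 − 0.546²) = 1/√0.7019 = 1.194; Δt_3 = 1.194 × 342 = 408.2 days.
Total: 594.5 + 460.3 + 408.2 days.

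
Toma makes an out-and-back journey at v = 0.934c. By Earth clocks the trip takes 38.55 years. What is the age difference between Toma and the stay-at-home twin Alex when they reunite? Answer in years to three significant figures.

γ = 1/√(1 − 0.934²) = 1/√0.1276 = 2.799
Toma's elapsed proper time: τ = 38.55/2.799 = 13.77 years.
Age gap = Δt − τ = 38.55 − 13.77 years.

Δt − τ = 24.8 years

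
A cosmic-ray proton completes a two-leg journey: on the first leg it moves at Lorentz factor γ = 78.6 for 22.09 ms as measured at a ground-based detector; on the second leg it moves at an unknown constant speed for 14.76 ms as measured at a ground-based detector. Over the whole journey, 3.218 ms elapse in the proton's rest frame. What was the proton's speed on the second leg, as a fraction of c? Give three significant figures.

Leg 1: γ = 78.6; τ_1 = 22.09/78.60 = 0.2810 ms.
Leg 2: speed unknown; τ_2 = 14.76/γ_2.
Total proper time: 0.2810 + τ_2 = 3.218, so τ_2 = 3.218 − 0.2810 = 2.937 ms.
γ_2 = 14.76/2.937 = 5.026; β = √(1 − 1/γ²) = √0.9604.

β = 0.980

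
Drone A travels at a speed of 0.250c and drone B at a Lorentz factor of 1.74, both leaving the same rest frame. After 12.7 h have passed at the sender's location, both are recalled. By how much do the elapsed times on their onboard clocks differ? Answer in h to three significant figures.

A: γ = 1/√(1 − 0.250²) = 1/√0.9375 = 1.033; τ_A = 12.7/1.033 = 12.30 h.
B: γ = 1.74; τ_B = 12.7/1.740 = 7.299 h.

|τ_A − τ_B| = 5.00 h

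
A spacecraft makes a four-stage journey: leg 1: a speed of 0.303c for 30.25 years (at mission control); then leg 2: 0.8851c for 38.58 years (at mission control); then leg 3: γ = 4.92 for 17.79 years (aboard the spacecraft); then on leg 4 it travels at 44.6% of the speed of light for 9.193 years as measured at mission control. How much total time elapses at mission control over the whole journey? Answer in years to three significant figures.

Leg 1: 30.25 years is already measured at mission control.
Leg 2: 38.58 years is already measured at mission control.
Leg 3: γ = 4.92; Δt_3 = 4.920 × 17.79 = 87.53 years.
Leg 4: 9.193 years is already measured at mission control.
Total: 30.25 + 38.58 + 87.53 + 9.193 years.

Δt = 166 years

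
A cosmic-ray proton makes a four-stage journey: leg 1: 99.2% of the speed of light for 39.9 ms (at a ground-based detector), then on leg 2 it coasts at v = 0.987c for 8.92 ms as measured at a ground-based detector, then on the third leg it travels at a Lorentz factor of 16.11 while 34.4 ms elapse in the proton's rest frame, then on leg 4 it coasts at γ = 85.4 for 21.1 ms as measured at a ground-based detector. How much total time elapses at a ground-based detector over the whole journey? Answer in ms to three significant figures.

Δt = 624 ms

Leg 1: 39.9 ms is already measured at a ground-based detector.
Leg 2: 8.92 ms is already measured at a ground-based detector.
Leg 3: γ = 16.11; Δt_3 = 16.11 × 34.4 = 554.2 ms.
Leg 4: 21.1 ms is already measured at a ground-based detector.
Total: 39.90 + 8.920 + 554.2 + 21.10 ms.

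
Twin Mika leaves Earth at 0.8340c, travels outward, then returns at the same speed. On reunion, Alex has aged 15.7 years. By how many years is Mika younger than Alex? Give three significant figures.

γ = 1/√(1 − 0.8340²) = 1/√0.3044 = 1.812
Mika's elapsed proper time: τ = 15.7/1.812 = 8.663 years.
Age gap = Δt − τ = 15.7 − 8.663 years.

Δt − τ = 7.04 years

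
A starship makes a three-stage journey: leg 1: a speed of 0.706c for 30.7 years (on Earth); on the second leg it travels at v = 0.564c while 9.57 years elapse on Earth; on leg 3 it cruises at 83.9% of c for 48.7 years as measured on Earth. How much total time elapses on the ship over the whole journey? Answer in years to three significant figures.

τ = 56.1 years

Leg 1: γ = 1/√(1 − 0.706²) = 1/√0.5016 = 1.412; τ_1 = 30.7/1.412 = 21.74 years.
Leg 2: γ = 1/√(1 − 0.564²) = 1/√0.6819 = 1.211; τ_2 = 9.57/1.211 = 7.903 years.
Leg 3: β = 0.839; γ = 1/√(1 − 0.839²) = 1/√0.2961 = 1.838; τ_3 = 48.7/1.838 = 26.50 years.
Total: 21.74 + 7.903 + 26.50 years.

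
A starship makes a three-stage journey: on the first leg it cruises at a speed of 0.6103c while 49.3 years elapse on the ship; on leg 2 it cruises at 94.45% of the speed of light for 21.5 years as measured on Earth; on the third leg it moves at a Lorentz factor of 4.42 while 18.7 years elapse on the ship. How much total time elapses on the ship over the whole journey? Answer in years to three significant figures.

τ = 75.1 years

Leg 1: 49.3 years is already measured on the ship.
Leg 2: β = 0.9445; γ = 1/√(1 − 0.9445²) = 1/√0.1079 = 3.044; τ_2 = 21.5/3.044 = 7.063 years.
Leg 3: 18.7 years is already measured on the ship.
Total: 49.30 + 7.063 + 18.70 years.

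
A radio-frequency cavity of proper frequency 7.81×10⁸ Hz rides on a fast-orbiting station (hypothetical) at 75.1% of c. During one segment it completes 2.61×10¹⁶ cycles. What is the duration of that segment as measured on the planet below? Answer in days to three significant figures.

β = 0.751; γ = 1/√(1 − 0.751²) = 1/√0.4360 = 1.514
Proper time for N cycles: τ = N/f = 2.61×10¹⁶/(7.81×10⁸) = 3.342×10⁷ s = 386.8 days.
Lab-frame duration Δt = γτ = 1.514 × 386.8 = 585.8 days.

Δt = 586 days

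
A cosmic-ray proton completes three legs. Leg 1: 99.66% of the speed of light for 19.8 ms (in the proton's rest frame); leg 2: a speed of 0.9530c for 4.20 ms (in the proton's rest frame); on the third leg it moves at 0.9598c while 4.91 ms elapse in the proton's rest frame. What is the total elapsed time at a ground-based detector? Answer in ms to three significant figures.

Δt = 272 ms

Leg 1: β = 0.9966; γ = 1/√(1 − 0.9966²) = 1/√0.006788 = 12.14; Δt_1 = 12.14 × 19.8 = 240.3 ms.
Leg 2: γ = 1/√(1 − 0.9530²) = 1/√0.09179 = 3.301; Δt_2 = 3.301 × 4.20 = 13.86 ms.
Leg 3: γ = 1/√(1 − 0.9598²) = 1/√0.07878 = 3.563; Δt_3 = 3.563 × 4.91 = 17.49 ms.
Total: 240.3 + 13.86 + 17.49 ms.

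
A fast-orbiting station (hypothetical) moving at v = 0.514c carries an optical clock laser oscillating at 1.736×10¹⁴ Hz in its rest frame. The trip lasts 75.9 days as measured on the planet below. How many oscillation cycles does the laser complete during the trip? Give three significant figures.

γ = 1/√(1 − 0.514²) = 1/√0.7358 = 1.166
The oscillator's own cycle count is N = f × τ where τ is the proper time aboard the station. τ = Δt/γ = 75.9/1.166 = 65.11 days = 5.625×10⁶ s.
N = 1.736×10¹⁴ × 5.625×10⁶ = 9.765×10²⁰.

N = 9.77×10²⁰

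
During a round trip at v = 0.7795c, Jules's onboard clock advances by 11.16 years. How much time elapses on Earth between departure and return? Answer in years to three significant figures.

Δt = 17.8 years

γ = 1/√(1 − 0.7795²) = 1/√0.3924 = 1.596
Earth-frame duration is the dilated interval: Δt = γτ = 1.596 × 11.16 years.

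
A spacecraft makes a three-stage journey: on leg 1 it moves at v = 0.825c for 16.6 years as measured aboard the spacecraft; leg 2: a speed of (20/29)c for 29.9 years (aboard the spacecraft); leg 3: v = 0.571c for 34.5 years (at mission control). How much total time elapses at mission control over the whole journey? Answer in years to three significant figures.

Δt = 105 years

Leg 1: γ = 1/√(1 − 0.825²) = 1/√0.3194 = 1.769; Δt_1 = 1.769 × 16.6 = 29.37 years.
Leg 2: γ = 1/√(1 − (20/29)²) = 29/21 ≈ 1.381; Δt_2 = 1.381 × 29.9 = 41.29 years.
Leg 3: 34.5 years is already measured at mission control.
Total: 29.37 + 41.29 + 34.50 years.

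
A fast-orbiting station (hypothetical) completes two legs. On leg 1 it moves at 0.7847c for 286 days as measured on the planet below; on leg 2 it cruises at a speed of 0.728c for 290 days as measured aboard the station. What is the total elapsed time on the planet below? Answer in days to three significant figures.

Leg 1: 286 days is already measured on the planet below.
Leg 2: γ = 1/√(1 − 0.728²) = 1/√0.4700 = 1.459; Δt_2 = 1.459 × 290 = 423.0 days.
Total: 286.0 + 423.0 days.

Δt = 709 days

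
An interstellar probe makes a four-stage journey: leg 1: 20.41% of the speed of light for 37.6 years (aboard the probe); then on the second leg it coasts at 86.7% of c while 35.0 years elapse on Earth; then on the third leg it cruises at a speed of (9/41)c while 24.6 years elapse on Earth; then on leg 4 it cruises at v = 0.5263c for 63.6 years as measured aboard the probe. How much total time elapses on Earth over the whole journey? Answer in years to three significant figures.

Leg 1: β = 0.2041; γ = 1/√(1 − 0.2041²) = 1/√0.9583 = 1.022; Δt_1 = 1.022 × 37.6 = 38.41 years.
Leg 2: 35.0 years is already measured on Earth.
Leg 3: 24.6 years is already measured on Earth.
Leg 4: γ = 1/√(1 − 0.5263²) = 1/√0.7230 = 1.176; Δt_4 = 1.176 × 63.6 = 74.80 years.
Total: 38.41 + 35.00 + 24.60 + 74.80 years.

Δt = 173 years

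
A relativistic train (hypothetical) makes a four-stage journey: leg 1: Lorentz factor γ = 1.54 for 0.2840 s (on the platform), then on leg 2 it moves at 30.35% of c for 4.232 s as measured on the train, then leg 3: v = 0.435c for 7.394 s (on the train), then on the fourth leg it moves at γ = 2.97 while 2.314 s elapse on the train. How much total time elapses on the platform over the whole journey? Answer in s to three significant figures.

Δt = 19.8 s

Leg 1: 0.2840 s is already measured on the platform.
Leg 2: β = 0.3035; γ = 1/√(1 − 0.3035²) = 1/√0.9079 = 1.050; Δt_2 = 1.050 × 4.232 = 4.441 s.
Leg 3: γ = 1/√(1 − 0.435²) = 1/√0.8108 = 1.111; Δt_3 = 1.111 × 7.394 = 8.212 s.
Leg 4: γ = 2.97; Δt_4 = 2.970 × 2.314 = 6.873 s.
Total: 0.2840 + 4.441 + 8.212 + 6.873 s.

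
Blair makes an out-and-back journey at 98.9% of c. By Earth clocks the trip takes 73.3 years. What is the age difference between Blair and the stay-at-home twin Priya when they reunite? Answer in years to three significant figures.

Δt − τ = 62.5 years

β = 0.989; γ = 1/√(1 − 0.989²) = 1/√0.02188 = 6.761
Blair's elapsed proper time: τ = 73.3/6.761 = 10.84 years.
Age gap = Δt − τ = 73.3 − 10.84 years.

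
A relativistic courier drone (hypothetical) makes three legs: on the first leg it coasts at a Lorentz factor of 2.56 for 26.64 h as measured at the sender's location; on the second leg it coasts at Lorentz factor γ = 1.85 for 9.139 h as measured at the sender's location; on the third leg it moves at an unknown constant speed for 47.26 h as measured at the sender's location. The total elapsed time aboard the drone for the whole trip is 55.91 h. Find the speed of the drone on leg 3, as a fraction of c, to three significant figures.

Leg 1: γ = 2.56; τ_1 = 26.64/2.560 = 10.41 h.
Leg 2: γ = 1.85; τ_2 = 9.139/1.850 = 4.940 h.
Leg 3: speed unknown; τ_3 = 47.26/γ_3.
Total proper time: 10.41 + 4.940 + τ_3 = 55.91, so τ_3 = 55.91 − 15.35 = 40.56 h.
γ_3 = 47.26/40.56 = 1.165; β = √(1 − 1/γ²) = √0.2633.

β = 0.513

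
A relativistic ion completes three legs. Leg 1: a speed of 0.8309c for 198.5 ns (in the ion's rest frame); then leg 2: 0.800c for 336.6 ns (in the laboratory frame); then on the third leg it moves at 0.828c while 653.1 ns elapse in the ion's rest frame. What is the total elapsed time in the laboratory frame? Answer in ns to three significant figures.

Δt = 1860 ns

Leg 1: γ = 1/√(1 − 0.8309²) = 1/√0.3096 = 1.797; Δt_1 = 1.797 × 198.5 = 356.7 ns.
Leg 2: 336.6 ns is already measured in the laboratory frame.
Leg 3: γ = 1/√(1 − 0.828²) = 1/√0.3144 = 1.783; Δt_3 = 1.783 × 653.1 = 1165 ns.
Total: 356.7 + 336.6 + 1165 ns.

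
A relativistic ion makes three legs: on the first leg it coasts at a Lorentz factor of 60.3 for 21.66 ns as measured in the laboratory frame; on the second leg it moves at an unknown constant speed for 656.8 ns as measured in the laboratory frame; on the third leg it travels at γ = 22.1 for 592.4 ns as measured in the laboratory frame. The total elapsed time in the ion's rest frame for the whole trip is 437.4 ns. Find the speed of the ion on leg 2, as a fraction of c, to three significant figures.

β = 0.781

Leg 1: γ = 60.3; τ_1 = 21.66/60.30 = 0.3592 ns.
Leg 2: speed unknown; τ_2 = 656.8/γ_2.
Leg 3: γ = 22.1; τ_3 = 592.4/22.10 = 26.81 ns.
Total proper time: 0.3592 + τ_2 + 26.81 = 437.4, so τ_2 = 437.4 − 27.16 = 410.2 ns.
γ_2 = 656.8/410.2 = 1.601; β = √(1 − 1/γ²) = √0.6099.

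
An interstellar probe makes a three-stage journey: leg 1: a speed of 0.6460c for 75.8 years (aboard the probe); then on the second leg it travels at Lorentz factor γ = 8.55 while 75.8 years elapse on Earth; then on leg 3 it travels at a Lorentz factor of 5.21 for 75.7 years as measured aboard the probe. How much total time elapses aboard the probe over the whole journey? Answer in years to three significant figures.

τ = 160 years

Leg 1: 75.8 years is already measured aboard the probe.
Leg 2: γ = 8.55; τ_2 = 75.8/8.550 = 8.865 years.
Leg 3: 75.7 years is already measured aboard the probe.
Total: 75.80 + 8.865 + 75.70 years.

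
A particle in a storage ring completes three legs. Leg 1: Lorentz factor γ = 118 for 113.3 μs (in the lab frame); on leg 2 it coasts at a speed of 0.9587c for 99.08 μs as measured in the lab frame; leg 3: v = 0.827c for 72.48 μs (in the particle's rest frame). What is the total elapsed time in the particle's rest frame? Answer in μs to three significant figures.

Leg 1: γ = 118; τ_1 = 113.3/118.0 = 0.9602 μs.
Leg 2: γ = 1/√(1 − 0.9587²) = 1/√0.08089 = 3.516; τ_2 = 99.08/3.516 = 28.18 μs.
Leg 3: 72.48 μs is already measured in the particle's rest frame.
Total: 0.9602 + 28.18 + 72.48 μs.

τ = 102 μs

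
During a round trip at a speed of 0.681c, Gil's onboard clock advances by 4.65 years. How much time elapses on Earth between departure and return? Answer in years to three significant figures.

γ = 1/√(1 − 0.681²) = 1/√0.5362 = 1.366
Earth-frame duration is the dilated interval: Δt = γτ = 1.366 × 4.65 years.

Δt = 6.35 years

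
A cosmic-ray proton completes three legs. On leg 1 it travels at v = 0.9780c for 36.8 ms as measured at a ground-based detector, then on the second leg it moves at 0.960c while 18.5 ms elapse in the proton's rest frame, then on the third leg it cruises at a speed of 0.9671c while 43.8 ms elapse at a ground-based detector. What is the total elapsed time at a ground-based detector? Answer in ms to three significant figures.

Δt = 147 ms

Leg 1: 36.8 ms is already measured at a ground-based detector.
Leg 2: γ = 1/√(1 − 0.960²) = 25/7 ≈ 3.571; Δt_2 = 3.571 × 18.5 = 66.07 ms.
Leg 3: 43.8 ms is already measured at a ground-based detector.
Total: 36.80 + 66.07 + 43.80 ms.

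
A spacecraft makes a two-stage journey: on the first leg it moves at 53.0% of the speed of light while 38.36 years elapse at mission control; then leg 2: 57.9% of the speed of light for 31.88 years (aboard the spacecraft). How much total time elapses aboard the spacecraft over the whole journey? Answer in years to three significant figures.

Leg 1: β = 0.530; γ = 1/√(1 − 0.530²) = 1/√0.7191 = 1.179; τ_1 = 38.36/1.179 = 32.53 years.
Leg 2: 31.88 years is already measured aboard the spacecraft.
Total: 32.53 + 31.88 years.

τ = 64.4 years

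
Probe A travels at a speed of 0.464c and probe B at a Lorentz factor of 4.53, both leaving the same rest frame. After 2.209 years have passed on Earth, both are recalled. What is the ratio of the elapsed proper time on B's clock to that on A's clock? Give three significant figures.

τ_B/τ_A = 0.249

A: γ = 1/√(1 − 0.464²) = 1/√0.7847 = 1.129. B: γ = 4.53.
τ_A/τ_B = γ_B/γ_A = 4.530/1.129 = 4.013, so τ_B/τ_A = 0.2492.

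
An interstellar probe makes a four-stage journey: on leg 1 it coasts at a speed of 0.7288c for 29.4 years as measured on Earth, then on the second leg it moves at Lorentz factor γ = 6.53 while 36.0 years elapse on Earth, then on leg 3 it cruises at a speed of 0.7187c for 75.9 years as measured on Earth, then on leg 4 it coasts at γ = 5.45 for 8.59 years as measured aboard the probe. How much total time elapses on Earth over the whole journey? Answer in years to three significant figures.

Δt = 188 years

Leg 1: 29.4 years is already measured on Earth.
Leg 2: 36.0 years is already measured on Earth.
Leg 3: 75.9 years is already measured on Earth.
Leg 4: γ = 5.45; Δt_4 = 5.450 × 8.59 = 46.82 years.
Total: 29.40 + 36.00 + 75.90 + 46.82 years.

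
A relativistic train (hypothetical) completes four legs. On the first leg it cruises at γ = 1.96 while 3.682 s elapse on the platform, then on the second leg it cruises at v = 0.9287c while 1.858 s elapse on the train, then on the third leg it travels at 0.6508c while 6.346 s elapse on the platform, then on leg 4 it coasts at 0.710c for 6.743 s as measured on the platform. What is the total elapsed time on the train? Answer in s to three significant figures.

Leg 1: γ = 1.96; τ_1 = 3.682/1.960 = 1.879 s.
Leg 2: 1.858 s is already measured on the train.
Leg 3: γ = 1/√(1 − 0.6508²) = 1/√0.5765 = 1.317; τ_3 = 6.346/1.317 = 4.818 s.
Leg 4: γ = 1/√(1 − 0.710²) = 1/√0.4959 = 1.420; τ_4 = 6.743/1.420 = 4.748 s.
Total: 1.879 + 1.858 + 4.818 + 4.748 s.

τ = 13.3 s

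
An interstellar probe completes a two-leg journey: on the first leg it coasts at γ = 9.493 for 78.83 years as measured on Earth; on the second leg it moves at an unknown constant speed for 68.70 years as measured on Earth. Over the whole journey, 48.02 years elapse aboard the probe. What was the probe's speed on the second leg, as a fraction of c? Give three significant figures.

β = 0.816

Leg 1: γ = 9.493; τ_1 = 78.83/9.493 = 8.304 years.
Leg 2: speed unknown; τ_2 = 68.70/γ_2.
Total proper time: 8.304 + τ_2 = 48.02, so τ_2 = 48.02 − 8.304 = 39.72 years.
γ_2 = 68.70/39.72 = 1.730; β = √(1 − 1/γ²) = √0.6658.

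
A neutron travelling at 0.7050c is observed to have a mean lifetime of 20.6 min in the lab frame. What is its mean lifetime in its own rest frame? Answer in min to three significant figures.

τ₀ = 14.6 min

γ = 1/√(1 − 0.7050²) = 1/√0.5030 = 1.410
The lab-frame lifetime is the dilated interval; the proper lifetime is τ₀ = Δt/γ = 20.6/1.410 min.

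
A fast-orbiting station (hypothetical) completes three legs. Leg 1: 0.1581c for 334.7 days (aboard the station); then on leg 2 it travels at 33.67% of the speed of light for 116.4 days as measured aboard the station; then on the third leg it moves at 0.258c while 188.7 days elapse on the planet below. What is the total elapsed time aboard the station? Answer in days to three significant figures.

τ = 633 days

Leg 1: 334.7 days is already measured aboard the station.
Leg 2: 116.4 days is already measured aboard the station.
Leg 3: γ = 1/√(1 − 0.258²) = 1/√0.9334 = 1.035; τ_3 = 188.7/1.035 = 182.3 days.
Total: 334.7 + 116.4 + 182.3 days.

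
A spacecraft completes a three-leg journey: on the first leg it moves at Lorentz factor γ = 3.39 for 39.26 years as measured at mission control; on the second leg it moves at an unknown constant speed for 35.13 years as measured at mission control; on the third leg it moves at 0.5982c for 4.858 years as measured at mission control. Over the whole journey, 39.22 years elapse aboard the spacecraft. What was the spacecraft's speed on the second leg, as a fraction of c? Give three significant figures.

β = 0.737

Leg 1: γ = 3.39; τ_1 = 39.26/3.390 = 11.58 years.
Leg 2: speed unknown; τ_2 = 35.13/γ_2.
Leg 3: γ = 1/√(1 − 0.5982²) = 1/√0.6422 = 1.248; τ_3 = 4.858/1.248 = 3.893 years.
Total proper time: 11.58 + τ_2 + 3.893 = 39.22, so τ_2 = 39.22 − 15.47 = 23.75 years.
γ_2 = 35.13/23.75 = 1.479; β = √(1 − 1/γ²) = √0.5431.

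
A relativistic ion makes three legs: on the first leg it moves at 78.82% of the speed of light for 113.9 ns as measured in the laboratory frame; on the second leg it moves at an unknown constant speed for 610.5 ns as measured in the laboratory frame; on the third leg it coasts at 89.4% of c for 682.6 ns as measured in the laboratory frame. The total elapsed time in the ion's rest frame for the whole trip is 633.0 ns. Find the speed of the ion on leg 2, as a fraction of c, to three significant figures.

β = 0.907

Leg 1: β = 0.7882; γ = 1/√(1 − 0.7882²) = 1/√0.3787 = 1.625; τ_1 = 113.9/1.625 = 70.10 ns.
Leg 2: speed unknown; τ_2 = 610.5/γ_2.
Leg 3: β = 0.894; γ = 1/√(1 − 0.894²) = 1/√0.2008 = 2.232; τ_3 = 682.6/2.232 = 305.9 ns.
Total proper time: 70.10 + τ_2 + 305.9 = 633.0, so τ_2 = 633.0 − 375.9 = 257.1 ns.
γ_2 = 610.5/257.1 = 2.375; β = √(1 − 1/γ²) = √0.8227.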